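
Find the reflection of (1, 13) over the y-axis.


Reflection across y-axis: (x, y) -> (-x, y)
(1, 13) -> (-1, 13)

(-1, 13)


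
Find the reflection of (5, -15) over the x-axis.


Reflection across x-axis: (x, y) -> (x, -y)
(5, -15) -> (5, 15)

(5, 15)


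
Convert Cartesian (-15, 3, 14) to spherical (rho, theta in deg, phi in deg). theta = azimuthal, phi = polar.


rho = sqrt((-15)^2 + 3^2 + 14^2) = 20.7364
theta = atan2(3, -15) = 168.6901 deg
phi = acos(14/20.7364) = 47.535 deg

rho = 20.7364, theta = 168.6901 deg, phi = 47.535 deg


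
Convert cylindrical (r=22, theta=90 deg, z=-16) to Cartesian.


x = 22 * cos(90) = 0
y = 22 * sin(90) = 22
z = -16

(0, 22, -16)


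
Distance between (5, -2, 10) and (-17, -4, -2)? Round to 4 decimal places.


d = sqrt((-17-5)^2 + (-4--2)^2 + (-2-10)^2) = 25.1396

25.1396


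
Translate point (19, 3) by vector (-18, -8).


Translation: (x+dx, y+dy) = (19+-18, 3+-8) = (1, -5)

(1, -5)


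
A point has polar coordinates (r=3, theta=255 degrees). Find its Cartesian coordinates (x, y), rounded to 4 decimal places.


x = 3 * cos(255) = -0.7765
y = 3 * sin(255) = -2.8978

(-0.7765, -2.8978)


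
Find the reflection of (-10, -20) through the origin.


Reflection through origin: (x, y) -> (-x, -y)
(-10, -20) -> (10, 20)

(10, 20)


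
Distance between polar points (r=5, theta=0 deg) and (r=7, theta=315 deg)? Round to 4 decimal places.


d = sqrt(r1^2 + r2^2 - 2*r1*r2*cos(t2-t1))
d = sqrt(5^2 + 7^2 - 2*5*7*cos(315-0)) = 4.95

4.95


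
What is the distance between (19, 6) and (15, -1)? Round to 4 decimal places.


d = sqrt((15-19)^2 + (-1-6)^2) = 8.0623

8.0623


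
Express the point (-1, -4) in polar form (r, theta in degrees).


r = sqrt((-1)^2 + (-4)^2) = 4.1231
theta = atan2(-4, -1) = 255.9638 degrees

r = 4.1231, theta = 255.9638 degrees


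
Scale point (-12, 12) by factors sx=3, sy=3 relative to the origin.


Scaling: (x*sx, y*sy) = (-12*3, 12*3) = (-36, 36)

(-36, 36)


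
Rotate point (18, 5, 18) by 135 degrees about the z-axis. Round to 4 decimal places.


x' = 18*cos(135) - 5*sin(135) = -16.2635
y' = 18*sin(135) + 5*cos(135) = 9.1924
z' = 18

(-16.2635, 9.1924, 18)


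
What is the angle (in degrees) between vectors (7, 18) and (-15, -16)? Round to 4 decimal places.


dot = 7*-15 + 18*-16 = -393
|u| = 19.3132, |v| = 21.9317
cos(angle) = -0.9278
angle = 158.0981 degrees

158.0981 degrees


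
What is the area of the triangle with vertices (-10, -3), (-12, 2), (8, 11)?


Area = |x1(y2-y3) + x2(y3-y1) + x3(y1-y2)| / 2
= |-10*(2-11) + -12*(11--3) + 8*(-3-2)| / 2
= 59

59


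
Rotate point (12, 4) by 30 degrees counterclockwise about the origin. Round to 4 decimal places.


x' = 12*cos(30) - 4*sin(30) = 8.3923
y' = 12*sin(30) + 4*cos(30) = 9.4641

(8.3923, 9.4641)


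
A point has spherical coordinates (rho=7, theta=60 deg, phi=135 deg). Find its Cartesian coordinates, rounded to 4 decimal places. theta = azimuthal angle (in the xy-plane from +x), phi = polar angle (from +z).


x = 7 * sin(135) * cos(60) = 2.4749
y = 7 * sin(135) * sin(60) = 4.2866
z = 7 * cos(135) = -4.9497

(2.4749, 4.2866, -4.9497)


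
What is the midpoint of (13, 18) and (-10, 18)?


Midpoint = ((13+-10)/2, (18+18)/2) = (1.5, 18)

(1.5, 18)


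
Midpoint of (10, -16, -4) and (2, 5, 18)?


Midpoint = ((10+2)/2, (-16+5)/2, (-4+18)/2) = (6, -5.5, 7)

(6, -5.5, 7)


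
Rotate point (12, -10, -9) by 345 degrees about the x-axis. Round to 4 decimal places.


x' = 12
y' = -10*cos(345) - -9*sin(345) = -11.9886
z' = -10*sin(345) + -9*cos(345) = -6.1051

(12, -11.9886, -6.1051)


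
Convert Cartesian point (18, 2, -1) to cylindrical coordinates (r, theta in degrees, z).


r = sqrt(18^2 + 2^2) = 18.1108
theta = atan2(2, 18) = 6.3402 deg
z = -1

r = 18.1108, theta = 6.3402 deg, z = -1


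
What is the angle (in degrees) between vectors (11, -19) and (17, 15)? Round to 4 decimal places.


dot = 11*17 + -19*15 = -98
|u| = 21.9545, |v| = 22.6716
cos(angle) = -0.1969
angle = 101.3551 degrees

101.3551 degrees


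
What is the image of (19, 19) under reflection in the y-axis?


Reflection across y-axis: (x, y) -> (-x, y)
(19, 19) -> (-19, 19)

(-19, 19)


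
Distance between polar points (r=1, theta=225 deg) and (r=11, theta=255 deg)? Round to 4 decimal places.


d = sqrt(r1^2 + r2^2 - 2*r1*r2*cos(t2-t1))
d = sqrt(1^2 + 11^2 - 2*1*11*cos(255-225)) = 10.1463

10.1463


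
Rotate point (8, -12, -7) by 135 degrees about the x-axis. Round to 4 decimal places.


x' = 8
y' = -12*cos(135) - -7*sin(135) = 13.435
z' = -12*sin(135) + -7*cos(135) = -3.5355

(8, 13.435, -3.5355)


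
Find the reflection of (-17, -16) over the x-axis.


Reflection across x-axis: (x, y) -> (x, -y)
(-17, -16) -> (-17, 16)

(-17, 16)


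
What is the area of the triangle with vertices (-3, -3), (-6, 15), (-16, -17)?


Area = |x1(y2-y3) + x2(y3-y1) + x3(y1-y2)| / 2
= |-3*(15--17) + -6*(-17--3) + -16*(-3-15)| / 2
= 138

138


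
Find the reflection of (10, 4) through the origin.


Reflection through origin: (x, y) -> (-x, -y)
(10, 4) -> (-10, -4)

(-10, -4)


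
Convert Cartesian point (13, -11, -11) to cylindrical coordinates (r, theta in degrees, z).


r = sqrt(13^2 + (-11)^2) = 17.0294
theta = atan2(-11, 13) = 319.7636 deg
z = -11

r = 17.0294, theta = 319.7636 deg, z = -11


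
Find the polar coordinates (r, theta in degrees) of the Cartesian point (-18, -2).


r = sqrt((-18)^2 + (-2)^2) = 18.1108
theta = atan2(-2, -18) = 186.3402 degrees

r = 18.1108, theta = 186.3402 degrees


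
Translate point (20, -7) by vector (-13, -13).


Translation: (x+dx, y+dy) = (20+-13, -7+-13) = (7, -20)

(7, -20)


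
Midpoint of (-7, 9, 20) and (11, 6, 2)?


Midpoint = ((-7+11)/2, (9+6)/2, (20+2)/2) = (2, 7.5, 11)

(2, 7.5, 11)


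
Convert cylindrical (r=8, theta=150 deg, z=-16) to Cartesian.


x = 8 * cos(150) = -6.9282
y = 8 * sin(150) = 4
z = -16

(-6.9282, 4, -16)


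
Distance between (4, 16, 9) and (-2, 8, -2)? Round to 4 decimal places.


d = sqrt((-2-4)^2 + (8-16)^2 + (-2-9)^2) = 14.8661

14.8661


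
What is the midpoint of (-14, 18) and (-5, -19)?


Midpoint = ((-14+-5)/2, (18+-19)/2) = (-9.5, -0.5)

(-9.5, -0.5)


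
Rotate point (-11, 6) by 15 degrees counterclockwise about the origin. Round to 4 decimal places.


x' = -11*cos(15) - 6*sin(15) = -12.1781
y' = -11*sin(15) + 6*cos(15) = 2.9485

(-12.1781, 2.9485)


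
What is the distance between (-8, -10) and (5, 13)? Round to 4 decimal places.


d = sqrt((5--8)^2 + (13--10)^2) = 26.4197

26.4197


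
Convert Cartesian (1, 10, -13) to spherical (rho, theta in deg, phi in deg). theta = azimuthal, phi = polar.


rho = sqrt(1^2 + 10^2 + (-13)^2) = 16.4317
theta = atan2(10, 1) = 84.2894 deg
phi = acos(-13/16.4317) = 142.2936 deg

rho = 16.4317, theta = 84.2894 deg, phi = 142.2936 deg


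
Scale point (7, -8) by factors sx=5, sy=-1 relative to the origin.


Scaling: (x*sx, y*sy) = (7*5, -8*-1) = (35, 8)

(35, 8)


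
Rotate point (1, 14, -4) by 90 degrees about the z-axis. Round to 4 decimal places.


x' = 1*cos(90) - 14*sin(90) = -14
y' = 1*sin(90) + 14*cos(90) = 1
z' = -4

(-14, 1, -4)


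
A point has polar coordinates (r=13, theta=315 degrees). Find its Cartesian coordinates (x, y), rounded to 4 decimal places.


x = 13 * cos(315) = 9.1924
y = 13 * sin(315) = -9.1924

(9.1924, -9.1924)


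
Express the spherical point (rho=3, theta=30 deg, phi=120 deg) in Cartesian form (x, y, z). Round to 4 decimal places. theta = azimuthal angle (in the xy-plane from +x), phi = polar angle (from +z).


x = 3 * sin(120) * cos(30) = 2.25
y = 3 * sin(120) * sin(30) = 1.299
z = 3 * cos(120) = -1.5

(2.25, 1.299, -1.5)


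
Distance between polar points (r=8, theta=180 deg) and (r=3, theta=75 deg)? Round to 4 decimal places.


d = sqrt(r1^2 + r2^2 - 2*r1*r2*cos(t2-t1))
d = sqrt(8^2 + 3^2 - 2*8*3*cos(75-180)) = 9.2425

9.2425


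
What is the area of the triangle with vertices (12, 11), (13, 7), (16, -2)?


Area = |x1(y2-y3) + x2(y3-y1) + x3(y1-y2)| / 2
= |12*(7--2) + 13*(-2-11) + 16*(11-7)| / 2
= 1.5

1.5


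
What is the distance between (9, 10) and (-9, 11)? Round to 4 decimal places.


d = sqrt((-9-9)^2 + (11-10)^2) = 18.0278

18.0278


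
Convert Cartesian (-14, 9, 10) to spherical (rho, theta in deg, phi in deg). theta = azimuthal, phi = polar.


rho = sqrt((-14)^2 + 9^2 + 10^2) = 19.4165
theta = atan2(9, -14) = 147.2648 deg
phi = acos(10/19.4165) = 59.0008 deg

rho = 19.4165, theta = 147.2648 deg, phi = 59.0008 deg


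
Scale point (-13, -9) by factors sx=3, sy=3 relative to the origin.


Scaling: (x*sx, y*sy) = (-13*3, -9*3) = (-39, -27)

(-39, -27)


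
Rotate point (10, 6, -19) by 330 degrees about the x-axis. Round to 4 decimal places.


x' = 10
y' = 6*cos(330) - -19*sin(330) = -4.3038
z' = 6*sin(330) + -19*cos(330) = -19.4545

(10, -4.3038, -19.4545)


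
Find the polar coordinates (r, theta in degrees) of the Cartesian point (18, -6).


r = sqrt(18^2 + (-6)^2) = 18.9737
theta = atan2(-6, 18) = 341.5651 degrees

r = 18.9737, theta = 341.5651 degrees


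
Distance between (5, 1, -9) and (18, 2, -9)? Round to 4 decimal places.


d = sqrt((18-5)^2 + (2-1)^2 + (-9--9)^2) = 13.0384

13.0384


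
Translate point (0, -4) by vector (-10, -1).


Translation: (x+dx, y+dy) = (0+-10, -4+-1) = (-10, -5)

(-10, -5)


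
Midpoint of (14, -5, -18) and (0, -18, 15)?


Midpoint = ((14+0)/2, (-5+-18)/2, (-18+15)/2) = (7, -11.5, -1.5)

(7, -11.5, -1.5)


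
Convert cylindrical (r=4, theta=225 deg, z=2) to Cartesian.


x = 4 * cos(225) = -2.8284
y = 4 * sin(225) = -2.8284
z = 2

(-2.8284, -2.8284, 2)


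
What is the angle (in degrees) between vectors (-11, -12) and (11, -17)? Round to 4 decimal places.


dot = -11*11 + -12*-17 = 83
|u| = 16.2788, |v| = 20.2485
cos(angle) = 0.2518
angle = 75.4157 degrees

75.4157 degrees


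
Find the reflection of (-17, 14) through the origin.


Reflection through origin: (x, y) -> (-x, -y)
(-17, 14) -> (17, -14)

(17, -14)


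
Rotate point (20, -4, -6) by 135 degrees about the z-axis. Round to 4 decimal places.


x' = 20*cos(135) - -4*sin(135) = -11.3137
y' = 20*sin(135) + -4*cos(135) = 16.9706
z' = -6

(-11.3137, 16.9706, -6)


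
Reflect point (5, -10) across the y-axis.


Reflection across y-axis: (x, y) -> (-x, y)
(5, -10) -> (-5, -10)

(-5, -10)


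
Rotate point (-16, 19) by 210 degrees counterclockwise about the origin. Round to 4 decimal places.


x' = -16*cos(210) - 19*sin(210) = 23.3564
y' = -16*sin(210) + 19*cos(210) = -8.4545

(23.3564, -8.4545)


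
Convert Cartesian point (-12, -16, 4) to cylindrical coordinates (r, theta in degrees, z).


r = sqrt((-12)^2 + (-16)^2) = 20
theta = atan2(-16, -12) = 233.1301 deg
z = 4

r = 20, theta = 233.1301 deg, z = 4


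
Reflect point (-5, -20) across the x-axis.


Reflection across x-axis: (x, y) -> (x, -y)
(-5, -20) -> (-5, 20)

(-5, 20)


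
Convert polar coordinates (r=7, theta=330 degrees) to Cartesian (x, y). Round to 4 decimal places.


x = 7 * cos(330) = 6.0622
y = 7 * sin(330) = -3.5

(6.0622, -3.5)


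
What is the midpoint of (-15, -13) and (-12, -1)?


Midpoint = ((-15+-12)/2, (-13+-1)/2) = (-13.5, -7)

(-13.5, -7)


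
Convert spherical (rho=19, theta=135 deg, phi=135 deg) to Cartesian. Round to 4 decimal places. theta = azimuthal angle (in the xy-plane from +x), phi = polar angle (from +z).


x = 19 * sin(135) * cos(135) = -9.5
y = 19 * sin(135) * sin(135) = 9.5
z = 19 * cos(135) = -13.435

(-9.5, 9.5, -13.435)


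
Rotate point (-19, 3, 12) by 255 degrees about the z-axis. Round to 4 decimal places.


x' = -19*cos(255) - 3*sin(255) = 7.8153
y' = -19*sin(255) + 3*cos(255) = 17.5761
z' = 12

(7.8153, 17.5761, 12)


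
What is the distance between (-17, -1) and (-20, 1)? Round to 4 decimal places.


d = sqrt((-20--17)^2 + (1--1)^2) = 3.6056

3.6056


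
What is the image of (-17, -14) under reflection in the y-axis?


Reflection across y-axis: (x, y) -> (-x, y)
(-17, -14) -> (17, -14)

(17, -14)


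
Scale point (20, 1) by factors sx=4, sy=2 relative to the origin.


Scaling: (x*sx, y*sy) = (20*4, 1*2) = (80, 2)

(80, 2)


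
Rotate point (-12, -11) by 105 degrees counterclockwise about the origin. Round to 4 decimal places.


x' = -12*cos(105) - -11*sin(105) = 13.731
y' = -12*sin(105) + -11*cos(105) = -8.7441

(13.731, -8.7441)


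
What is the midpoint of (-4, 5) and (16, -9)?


Midpoint = ((-4+16)/2, (5+-9)/2) = (6, -2)

(6, -2)


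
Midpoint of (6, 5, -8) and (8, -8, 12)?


Midpoint = ((6+8)/2, (5+-8)/2, (-8+12)/2) = (7, -1.5, 2)

(7, -1.5, 2)


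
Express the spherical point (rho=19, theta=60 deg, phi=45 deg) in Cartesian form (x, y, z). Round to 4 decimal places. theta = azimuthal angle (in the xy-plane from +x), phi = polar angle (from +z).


x = 19 * sin(45) * cos(60) = 6.7175
y = 19 * sin(45) * sin(60) = 11.6351
z = 19 * cos(45) = 13.435

(6.7175, 11.6351, 13.435)


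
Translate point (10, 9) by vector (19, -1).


Translation: (x+dx, y+dy) = (10+19, 9+-1) = (29, 8)

(29, 8)


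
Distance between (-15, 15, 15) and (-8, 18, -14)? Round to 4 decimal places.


d = sqrt((-8--15)^2 + (18-15)^2 + (-14-15)^2) = 29.9833

29.9833


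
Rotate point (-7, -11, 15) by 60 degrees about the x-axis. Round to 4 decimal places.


x' = -7
y' = -11*cos(60) - 15*sin(60) = -18.4904
z' = -11*sin(60) + 15*cos(60) = -2.0263

(-7, -18.4904, -2.0263)


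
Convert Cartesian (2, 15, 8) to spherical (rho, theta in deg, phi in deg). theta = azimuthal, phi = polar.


rho = sqrt(2^2 + 15^2 + 8^2) = 17.1172
theta = atan2(15, 2) = 82.4054 deg
phi = acos(8/17.1172) = 62.1366 deg

rho = 17.1172, theta = 82.4054 deg, phi = 62.1366 deg


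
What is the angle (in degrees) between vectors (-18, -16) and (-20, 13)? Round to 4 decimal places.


dot = -18*-20 + -16*13 = 152
|u| = 24.0832, |v| = 23.8537
cos(angle) = 0.2646
angle = 74.6574 degrees

74.6574 degrees


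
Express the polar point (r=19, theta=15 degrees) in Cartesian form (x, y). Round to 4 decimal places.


x = 19 * cos(15) = 18.3526
y = 19 * sin(15) = 4.9176

(18.3526, 4.9176)


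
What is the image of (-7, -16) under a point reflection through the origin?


Reflection through origin: (x, y) -> (-x, -y)
(-7, -16) -> (7, 16)

(7, 16)


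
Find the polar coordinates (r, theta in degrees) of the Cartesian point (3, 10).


r = sqrt(3^2 + 10^2) = 10.4403
theta = atan2(10, 3) = 73.3008 degrees

r = 10.4403, theta = 73.3008 degrees


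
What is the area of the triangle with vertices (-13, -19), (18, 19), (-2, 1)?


Area = |x1(y2-y3) + x2(y3-y1) + x3(y1-y2)| / 2
= |-13*(19-1) + 18*(1--19) + -2*(-19-19)| / 2
= 101

101


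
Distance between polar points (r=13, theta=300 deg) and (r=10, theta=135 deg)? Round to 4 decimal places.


d = sqrt(r1^2 + r2^2 - 2*r1*r2*cos(t2-t1))
d = sqrt(13^2 + 10^2 - 2*13*10*cos(135-300)) = 22.8066

22.8066


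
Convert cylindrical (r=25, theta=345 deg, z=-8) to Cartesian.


x = 25 * cos(345) = 24.1481
y = 25 * sin(345) = -6.4705
z = -8

(24.1481, -6.4705, -8)


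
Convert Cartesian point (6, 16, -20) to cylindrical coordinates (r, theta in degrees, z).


r = sqrt(6^2 + 16^2) = 17.088
theta = atan2(16, 6) = 69.444 deg
z = -20

r = 17.088, theta = 69.444 deg, z = -20


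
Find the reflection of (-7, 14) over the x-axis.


Reflection across x-axis: (x, y) -> (x, -y)
(-7, 14) -> (-7, -14)

(-7, -14)


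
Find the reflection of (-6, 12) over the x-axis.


Reflection across x-axis: (x, y) -> (x, -y)
(-6, 12) -> (-6, -12)

(-6, -12)


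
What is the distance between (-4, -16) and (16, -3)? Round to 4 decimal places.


d = sqrt((16--4)^2 + (-3--16)^2) = 23.8537

23.8537


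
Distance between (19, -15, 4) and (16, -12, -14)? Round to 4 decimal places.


d = sqrt((16-19)^2 + (-12--15)^2 + (-14-4)^2) = 18.4932

18.4932


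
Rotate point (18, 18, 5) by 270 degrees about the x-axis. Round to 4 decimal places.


x' = 18
y' = 18*cos(270) - 5*sin(270) = 5
z' = 18*sin(270) + 5*cos(270) = -18

(18, 5, -18)


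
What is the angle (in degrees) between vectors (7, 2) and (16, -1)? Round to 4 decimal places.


dot = 7*16 + 2*-1 = 110
|u| = 7.2801, |v| = 16.0312
cos(angle) = 0.9425
angle = 19.5217 degrees

19.5217 degrees


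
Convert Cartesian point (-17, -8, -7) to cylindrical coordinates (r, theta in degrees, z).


r = sqrt((-17)^2 + (-8)^2) = 18.7883
theta = atan2(-8, -17) = 205.2011 deg
z = -7

r = 18.7883, theta = 205.2011 deg, z = -7


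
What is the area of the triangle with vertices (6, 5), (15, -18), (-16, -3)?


Area = |x1(y2-y3) + x2(y3-y1) + x3(y1-y2)| / 2
= |6*(-18--3) + 15*(-3-5) + -16*(5--18)| / 2
= 289

289


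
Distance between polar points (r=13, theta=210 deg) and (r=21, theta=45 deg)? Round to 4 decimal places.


d = sqrt(r1^2 + r2^2 - 2*r1*r2*cos(t2-t1))
d = sqrt(13^2 + 21^2 - 2*13*21*cos(45-210)) = 33.7253

33.7253


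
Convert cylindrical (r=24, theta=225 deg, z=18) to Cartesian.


x = 24 * cos(225) = -16.9706
y = 24 * sin(225) = -16.9706
z = 18

(-16.9706, -16.9706, 18)


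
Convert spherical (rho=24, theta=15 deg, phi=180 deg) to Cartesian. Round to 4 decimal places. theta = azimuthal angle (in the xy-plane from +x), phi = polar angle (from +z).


x = 24 * sin(180) * cos(15) = 0
y = 24 * sin(180) * sin(15) = 0
z = 24 * cos(180) = -24

(0, 0, -24)


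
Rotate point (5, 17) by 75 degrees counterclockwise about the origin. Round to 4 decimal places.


x' = 5*cos(75) - 17*sin(75) = -15.1266
y' = 5*sin(75) + 17*cos(75) = 9.2296

(-15.1266, 9.2296)


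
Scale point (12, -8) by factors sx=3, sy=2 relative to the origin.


Scaling: (x*sx, y*sy) = (12*3, -8*2) = (36, -16)

(36, -16)


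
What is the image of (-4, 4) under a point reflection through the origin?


Reflection through origin: (x, y) -> (-x, -y)
(-4, 4) -> (4, -4)

(4, -4)


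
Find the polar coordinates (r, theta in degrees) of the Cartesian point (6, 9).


r = sqrt(6^2 + 9^2) = 10.8167
theta = atan2(9, 6) = 56.3099 degrees

r = 10.8167, theta = 56.3099 degrees


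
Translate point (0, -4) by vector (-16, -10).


Translation: (x+dx, y+dy) = (0+-16, -4+-10) = (-16, -14)

(-16, -14)


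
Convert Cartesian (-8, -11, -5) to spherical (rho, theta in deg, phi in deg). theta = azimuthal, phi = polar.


rho = sqrt((-8)^2 + (-11)^2 + (-5)^2) = 14.4914
theta = atan2(-11, -8) = 233.9726 deg
phi = acos(-5/14.4914) = 110.1838 deg

rho = 14.4914, theta = 233.9726 deg, phi = 110.1838 deg


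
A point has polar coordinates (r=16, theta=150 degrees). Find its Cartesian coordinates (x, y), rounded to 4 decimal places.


x = 16 * cos(150) = -13.8564
y = 16 * sin(150) = 8

(-13.8564, 8)


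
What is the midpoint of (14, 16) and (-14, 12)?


Midpoint = ((14+-14)/2, (16+12)/2) = (0, 14)

(0, 14)


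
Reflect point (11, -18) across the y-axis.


Reflection across y-axis: (x, y) -> (-x, y)
(11, -18) -> (-11, -18)

(-11, -18)


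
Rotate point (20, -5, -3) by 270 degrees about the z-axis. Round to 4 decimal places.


x' = 20*cos(270) - -5*sin(270) = -5
y' = 20*sin(270) + -5*cos(270) = -20
z' = -3

(-5, -20, -3)


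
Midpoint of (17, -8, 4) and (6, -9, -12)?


Midpoint = ((17+6)/2, (-8+-9)/2, (4+-12)/2) = (11.5, -8.5, -4)

(11.5, -8.5, -4)


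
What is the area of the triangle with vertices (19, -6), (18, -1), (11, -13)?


Area = |x1(y2-y3) + x2(y3-y1) + x3(y1-y2)| / 2
= |19*(-1--13) + 18*(-13--6) + 11*(-6--1)| / 2
= 23.5

23.5


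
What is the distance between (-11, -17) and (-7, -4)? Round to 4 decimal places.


d = sqrt((-7--11)^2 + (-4--17)^2) = 13.6015

13.6015


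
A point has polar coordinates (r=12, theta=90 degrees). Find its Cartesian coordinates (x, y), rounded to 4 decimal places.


x = 12 * cos(90) = 0
y = 12 * sin(90) = 12

(0, 12)


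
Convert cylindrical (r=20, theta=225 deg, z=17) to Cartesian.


x = 20 * cos(225) = -14.1421
y = 20 * sin(225) = -14.1421
z = 17

(-14.1421, -14.1421, 17)


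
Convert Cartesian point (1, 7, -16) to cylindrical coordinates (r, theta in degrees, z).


r = sqrt(1^2 + 7^2) = 7.0711
theta = atan2(7, 1) = 81.8699 deg
z = -16

r = 7.0711, theta = 81.8699 deg, z = -16


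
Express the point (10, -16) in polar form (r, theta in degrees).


r = sqrt(10^2 + (-16)^2) = 18.868
theta = atan2(-16, 10) = 302.0054 degrees

r = 18.868, theta = 302.0054 degrees


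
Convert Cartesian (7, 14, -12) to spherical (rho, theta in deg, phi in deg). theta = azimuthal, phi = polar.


rho = sqrt(7^2 + 14^2 + (-12)^2) = 19.7231
theta = atan2(14, 7) = 63.4349 deg
phi = acos(-12/19.7231) = 127.4756 deg

rho = 19.7231, theta = 63.4349 deg, phi = 127.4756 deg


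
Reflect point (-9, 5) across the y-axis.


Reflection across y-axis: (x, y) -> (-x, y)
(-9, 5) -> (9, 5)

(9, 5)


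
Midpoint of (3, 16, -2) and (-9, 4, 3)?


Midpoint = ((3+-9)/2, (16+4)/2, (-2+3)/2) = (-3, 10, 0.5)

(-3, 10, 0.5)


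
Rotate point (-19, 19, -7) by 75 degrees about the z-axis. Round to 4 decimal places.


x' = -19*cos(75) - 19*sin(75) = -23.2702
y' = -19*sin(75) + 19*cos(75) = -13.435
z' = -7

(-23.2702, -13.435, -7)


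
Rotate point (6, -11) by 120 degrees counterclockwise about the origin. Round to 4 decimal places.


x' = 6*cos(120) - -11*sin(120) = 6.5263
y' = 6*sin(120) + -11*cos(120) = 10.6962

(6.5263, 10.6962)


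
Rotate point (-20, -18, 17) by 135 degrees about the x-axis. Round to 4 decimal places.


x' = -20
y' = -18*cos(135) - 17*sin(135) = 0.7071
z' = -18*sin(135) + 17*cos(135) = -24.7487

(-20, 0.7071, -24.7487)


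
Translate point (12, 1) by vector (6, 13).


Translation: (x+dx, y+dy) = (12+6, 1+13) = (18, 14)

(18, 14)


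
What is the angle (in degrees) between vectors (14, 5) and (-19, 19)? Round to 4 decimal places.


dot = 14*-19 + 5*19 = -171
|u| = 14.8661, |v| = 26.8701
cos(angle) = -0.4281
angle = 115.3462 degrees

115.3462 degrees


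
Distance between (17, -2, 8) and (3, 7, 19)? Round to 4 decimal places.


d = sqrt((3-17)^2 + (7--2)^2 + (19-8)^2) = 19.9499

19.9499


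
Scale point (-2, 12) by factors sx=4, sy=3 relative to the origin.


Scaling: (x*sx, y*sy) = (-2*4, 12*3) = (-8, 36)

(-8, 36)


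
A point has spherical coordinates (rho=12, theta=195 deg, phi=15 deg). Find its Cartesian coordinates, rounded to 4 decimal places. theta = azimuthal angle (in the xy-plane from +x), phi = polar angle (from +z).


x = 12 * sin(15) * cos(195) = -3
y = 12 * sin(15) * sin(195) = -0.8038
z = 12 * cos(15) = 11.5911

(-3, -0.8038, 11.5911)


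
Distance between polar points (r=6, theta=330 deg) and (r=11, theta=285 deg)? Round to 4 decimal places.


d = sqrt(r1^2 + r2^2 - 2*r1*r2*cos(t2-t1))
d = sqrt(6^2 + 11^2 - 2*6*11*cos(285-330)) = 7.9788

7.9788


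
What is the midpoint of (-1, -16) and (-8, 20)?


Midpoint = ((-1+-8)/2, (-16+20)/2) = (-4.5, 2)

(-4.5, 2)


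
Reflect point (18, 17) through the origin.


Reflection through origin: (x, y) -> (-x, -y)
(18, 17) -> (-18, -17)

(-18, -17)


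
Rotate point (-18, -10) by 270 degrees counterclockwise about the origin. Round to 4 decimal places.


x' = -18*cos(270) - -10*sin(270) = -10
y' = -18*sin(270) + -10*cos(270) = 18

(-10, 18)


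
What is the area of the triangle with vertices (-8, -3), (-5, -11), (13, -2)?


Area = |x1(y2-y3) + x2(y3-y1) + x3(y1-y2)| / 2
= |-8*(-11--2) + -5*(-2--3) + 13*(-3--11)| / 2
= 85.5

85.5


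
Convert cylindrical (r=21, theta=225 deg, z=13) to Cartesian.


x = 21 * cos(225) = -14.8492
y = 21 * sin(225) = -14.8492
z = 13

(-14.8492, -14.8492, 13)


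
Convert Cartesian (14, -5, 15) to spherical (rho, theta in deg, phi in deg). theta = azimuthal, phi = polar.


rho = sqrt(14^2 + (-5)^2 + 15^2) = 21.1187
theta = atan2(-5, 14) = 340.3462 deg
phi = acos(15/21.1187) = 44.7431 deg

rho = 21.1187, theta = 340.3462 deg, phi = 44.7431 deg


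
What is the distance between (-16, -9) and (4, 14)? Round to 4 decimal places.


d = sqrt((4--16)^2 + (14--9)^2) = 30.4795

30.4795


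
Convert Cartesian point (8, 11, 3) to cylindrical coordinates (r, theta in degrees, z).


r = sqrt(8^2 + 11^2) = 13.6015
theta = atan2(11, 8) = 53.9726 deg
z = 3

r = 13.6015, theta = 53.9726 deg, z = 3


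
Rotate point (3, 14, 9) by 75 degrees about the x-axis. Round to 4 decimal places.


x' = 3
y' = 14*cos(75) - 9*sin(75) = -5.0699
z' = 14*sin(75) + 9*cos(75) = 15.8523

(3, -5.0699, 15.8523)


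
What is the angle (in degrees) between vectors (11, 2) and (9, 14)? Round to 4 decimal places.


dot = 11*9 + 2*14 = 127
|u| = 11.1803, |v| = 16.6433
cos(angle) = 0.6825
angle = 46.9599 degrees

46.9599 degrees


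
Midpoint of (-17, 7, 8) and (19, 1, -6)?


Midpoint = ((-17+19)/2, (7+1)/2, (8+-6)/2) = (1, 4, 1)

(1, 4, 1)


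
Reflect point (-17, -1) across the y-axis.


Reflection across y-axis: (x, y) -> (-x, y)
(-17, -1) -> (17, -1)

(17, -1)


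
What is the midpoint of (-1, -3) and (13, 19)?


Midpoint = ((-1+13)/2, (-3+19)/2) = (6, 8)

(6, 8)


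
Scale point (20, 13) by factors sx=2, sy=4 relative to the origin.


Scaling: (x*sx, y*sy) = (20*2, 13*4) = (40, 52)

(40, 52)


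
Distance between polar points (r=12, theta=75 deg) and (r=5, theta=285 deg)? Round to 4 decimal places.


d = sqrt(r1^2 + r2^2 - 2*r1*r2*cos(t2-t1))
d = sqrt(12^2 + 5^2 - 2*12*5*cos(285-75)) = 16.5204

16.5204


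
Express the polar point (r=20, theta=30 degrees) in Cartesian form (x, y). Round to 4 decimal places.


x = 20 * cos(30) = 17.3205
y = 20 * sin(30) = 10

(17.3205, 10)


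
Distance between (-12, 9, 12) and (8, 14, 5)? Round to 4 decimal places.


d = sqrt((8--12)^2 + (14-9)^2 + (5-12)^2) = 21.7715

21.7715


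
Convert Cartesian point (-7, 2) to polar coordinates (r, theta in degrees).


r = sqrt((-7)^2 + 2^2) = 7.2801
theta = atan2(2, -7) = 164.0546 degrees

r = 7.2801, theta = 164.0546 degrees


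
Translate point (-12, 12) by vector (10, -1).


Translation: (x+dx, y+dy) = (-12+10, 12+-1) = (-2, 11)

(-2, 11)


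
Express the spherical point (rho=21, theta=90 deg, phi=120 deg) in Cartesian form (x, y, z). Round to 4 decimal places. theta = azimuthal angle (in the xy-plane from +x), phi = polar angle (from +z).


x = 21 * sin(120) * cos(90) = 0
y = 21 * sin(120) * sin(90) = 18.1865
z = 21 * cos(120) = -10.5

(0, 18.1865, -10.5)


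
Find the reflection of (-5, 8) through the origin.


Reflection through origin: (x, y) -> (-x, -y)
(-5, 8) -> (5, -8)

(5, -8)


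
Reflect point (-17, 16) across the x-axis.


Reflection across x-axis: (x, y) -> (x, -y)
(-17, 16) -> (-17, -16)

(-17, -16)


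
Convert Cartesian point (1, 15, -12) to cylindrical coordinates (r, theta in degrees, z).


r = sqrt(1^2 + 15^2) = 15.0333
theta = atan2(15, 1) = 86.1859 deg
z = -12

r = 15.0333, theta = 86.1859 deg, z = -12


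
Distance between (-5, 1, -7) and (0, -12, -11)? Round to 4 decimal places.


d = sqrt((0--5)^2 + (-12-1)^2 + (-11--7)^2) = 14.4914

14.4914


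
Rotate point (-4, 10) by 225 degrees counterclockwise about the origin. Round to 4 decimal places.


x' = -4*cos(225) - 10*sin(225) = 9.8995
y' = -4*sin(225) + 10*cos(225) = -4.2426

(9.8995, -4.2426)


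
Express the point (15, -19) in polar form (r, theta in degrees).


r = sqrt(15^2 + (-19)^2) = 24.2074
theta = atan2(-19, 15) = 308.2902 degrees

r = 24.2074, theta = 308.2902 degrees


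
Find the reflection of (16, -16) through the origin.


Reflection through origin: (x, y) -> (-x, -y)
(16, -16) -> (-16, 16)

(-16, 16)


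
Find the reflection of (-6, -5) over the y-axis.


Reflection across y-axis: (x, y) -> (-x, y)
(-6, -5) -> (6, -5)

(6, -5)


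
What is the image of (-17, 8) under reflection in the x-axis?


Reflection across x-axis: (x, y) -> (x, -y)
(-17, 8) -> (-17, -8)

(-17, -8)


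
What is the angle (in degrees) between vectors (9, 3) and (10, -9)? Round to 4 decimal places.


dot = 9*10 + 3*-9 = 63
|u| = 9.4868, |v| = 13.4536
cos(angle) = 0.4936
angle = 60.4222 degrees

60.4222 degrees


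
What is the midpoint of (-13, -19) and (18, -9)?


Midpoint = ((-13+18)/2, (-19+-9)/2) = (2.5, -14)

(2.5, -14)


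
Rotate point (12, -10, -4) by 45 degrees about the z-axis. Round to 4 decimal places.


x' = 12*cos(45) - -10*sin(45) = 15.5563
y' = 12*sin(45) + -10*cos(45) = 1.4142
z' = -4

(15.5563, 1.4142, -4)


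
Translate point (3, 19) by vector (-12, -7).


Translation: (x+dx, y+dy) = (3+-12, 19+-7) = (-9, 12)

(-9, 12)


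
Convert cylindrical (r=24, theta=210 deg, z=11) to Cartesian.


x = 24 * cos(210) = -20.7846
y = 24 * sin(210) = -12
z = 11

(-20.7846, -12, 11)


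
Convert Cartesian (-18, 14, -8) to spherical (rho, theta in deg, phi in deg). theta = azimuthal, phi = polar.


rho = sqrt((-18)^2 + 14^2 + (-8)^2) = 24.1661
theta = atan2(14, -18) = 142.125 deg
phi = acos(-8/24.1661) = 109.3321 deg

rho = 24.1661, theta = 142.125 deg, phi = 109.3321 deg


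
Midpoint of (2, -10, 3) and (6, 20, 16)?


Midpoint = ((2+6)/2, (-10+20)/2, (3+16)/2) = (4, 5, 9.5)

(4, 5, 9.5)


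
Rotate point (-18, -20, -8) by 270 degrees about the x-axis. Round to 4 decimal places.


x' = -18
y' = -20*cos(270) - -8*sin(270) = -8
z' = -20*sin(270) + -8*cos(270) = 20

(-18, -8, 20)


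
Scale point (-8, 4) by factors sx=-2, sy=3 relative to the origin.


Scaling: (x*sx, y*sy) = (-8*-2, 4*3) = (16, 12)

(16, 12)


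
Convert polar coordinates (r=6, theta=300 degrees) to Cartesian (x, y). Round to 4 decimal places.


x = 6 * cos(300) = 3
y = 6 * sin(300) = -5.1962

(3, -5.1962)


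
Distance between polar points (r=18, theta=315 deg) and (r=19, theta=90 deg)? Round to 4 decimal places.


d = sqrt(r1^2 + r2^2 - 2*r1*r2*cos(t2-t1))
d = sqrt(18^2 + 19^2 - 2*18*19*cos(90-315)) = 34.1857

34.1857


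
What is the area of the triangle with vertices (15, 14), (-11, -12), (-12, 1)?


Area = |x1(y2-y3) + x2(y3-y1) + x3(y1-y2)| / 2
= |15*(-12-1) + -11*(1-14) + -12*(14--12)| / 2
= 182

182


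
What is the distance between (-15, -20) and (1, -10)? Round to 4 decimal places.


d = sqrt((1--15)^2 + (-10--20)^2) = 18.868

18.868


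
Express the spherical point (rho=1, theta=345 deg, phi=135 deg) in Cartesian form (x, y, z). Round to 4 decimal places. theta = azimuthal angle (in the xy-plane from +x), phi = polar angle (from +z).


x = 1 * sin(135) * cos(345) = 0.683
y = 1 * sin(135) * sin(345) = -0.183
z = 1 * cos(135) = -0.7071

(0.683, -0.183, -0.7071)


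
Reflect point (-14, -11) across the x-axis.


Reflection across x-axis: (x, y) -> (x, -y)
(-14, -11) -> (-14, 11)

(-14, 11)


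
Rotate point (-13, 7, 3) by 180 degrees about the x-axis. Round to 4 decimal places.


x' = -13
y' = 7*cos(180) - 3*sin(180) = -7
z' = 7*sin(180) + 3*cos(180) = -3

(-13, -7, -3)


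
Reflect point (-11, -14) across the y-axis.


Reflection across y-axis: (x, y) -> (-x, y)
(-11, -14) -> (11, -14)

(11, -14)


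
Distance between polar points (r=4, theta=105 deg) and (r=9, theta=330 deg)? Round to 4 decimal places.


d = sqrt(r1^2 + r2^2 - 2*r1*r2*cos(t2-t1))
d = sqrt(4^2 + 9^2 - 2*4*9*cos(330-105)) = 12.1619

12.1619


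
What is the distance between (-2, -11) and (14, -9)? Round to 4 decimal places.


d = sqrt((14--2)^2 + (-9--11)^2) = 16.1245

16.1245


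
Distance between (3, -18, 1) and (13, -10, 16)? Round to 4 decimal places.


d = sqrt((13-3)^2 + (-10--18)^2 + (16-1)^2) = 19.7231

19.7231


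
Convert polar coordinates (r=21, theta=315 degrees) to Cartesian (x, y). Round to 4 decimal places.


x = 21 * cos(315) = 14.8492
y = 21 * sin(315) = -14.8492

(14.8492, -14.8492)


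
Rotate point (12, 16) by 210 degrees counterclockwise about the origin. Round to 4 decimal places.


x' = 12*cos(210) - 16*sin(210) = -2.3923
y' = 12*sin(210) + 16*cos(210) = -19.8564

(-2.3923, -19.8564)


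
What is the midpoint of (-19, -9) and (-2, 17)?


Midpoint = ((-19+-2)/2, (-9+17)/2) = (-10.5, 4)

(-10.5, 4)


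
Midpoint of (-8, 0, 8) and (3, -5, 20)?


Midpoint = ((-8+3)/2, (0+-5)/2, (8+20)/2) = (-2.5, -2.5, 14)

(-2.5, -2.5, 14)


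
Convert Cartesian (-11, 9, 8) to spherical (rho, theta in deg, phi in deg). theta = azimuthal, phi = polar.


rho = sqrt((-11)^2 + 9^2 + 8^2) = 16.3095
theta = atan2(9, -11) = 140.7106 deg
phi = acos(8/16.3095) = 60.6258 deg

rho = 16.3095, theta = 140.7106 deg, phi = 60.6258 deg


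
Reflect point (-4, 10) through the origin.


Reflection through origin: (x, y) -> (-x, -y)
(-4, 10) -> (4, -10)

(4, -10)


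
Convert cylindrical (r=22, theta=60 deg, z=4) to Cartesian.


x = 22 * cos(60) = 11
y = 22 * sin(60) = 19.0526
z = 4

(11, 19.0526, 4)


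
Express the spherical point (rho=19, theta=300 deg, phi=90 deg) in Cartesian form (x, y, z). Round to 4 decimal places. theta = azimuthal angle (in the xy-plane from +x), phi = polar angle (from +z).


x = 19 * sin(90) * cos(300) = 9.5
y = 19 * sin(90) * sin(300) = -16.4545
z = 19 * cos(90) = 0

(9.5, -16.4545, 0)


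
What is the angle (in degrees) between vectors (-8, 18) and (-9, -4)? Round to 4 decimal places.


dot = -8*-9 + 18*-4 = 0
|u| = 19.6977, |v| = 9.8489
cos(angle) = 0
angle = 90 degrees

90 degrees


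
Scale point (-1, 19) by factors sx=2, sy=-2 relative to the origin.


Scaling: (x*sx, y*sy) = (-1*2, 19*-2) = (-2, -38)

(-2, -38)


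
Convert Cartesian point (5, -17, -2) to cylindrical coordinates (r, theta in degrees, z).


r = sqrt(5^2 + (-17)^2) = 17.72
theta = atan2(-17, 5) = 286.3895 deg
z = -2

r = 17.72, theta = 286.3895 deg, z = -2


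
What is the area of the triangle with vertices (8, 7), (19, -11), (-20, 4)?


Area = |x1(y2-y3) + x2(y3-y1) + x3(y1-y2)| / 2
= |8*(-11-4) + 19*(4-7) + -20*(7--11)| / 2
= 268.5

268.5


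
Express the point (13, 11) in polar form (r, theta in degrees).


r = sqrt(13^2 + 11^2) = 17.0294
theta = atan2(11, 13) = 40.2364 degrees

r = 17.0294, theta = 40.2364 degrees


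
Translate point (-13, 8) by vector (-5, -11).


Translation: (x+dx, y+dy) = (-13+-5, 8+-11) = (-18, -3)

(-18, -3)


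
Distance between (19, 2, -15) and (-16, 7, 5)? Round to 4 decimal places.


d = sqrt((-16-19)^2 + (7-2)^2 + (5--15)^2) = 40.6202

40.6202


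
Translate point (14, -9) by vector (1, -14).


Translation: (x+dx, y+dy) = (14+1, -9+-14) = (15, -23)

(15, -23)


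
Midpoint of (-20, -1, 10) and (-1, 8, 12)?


Midpoint = ((-20+-1)/2, (-1+8)/2, (10+12)/2) = (-10.5, 3.5, 11)

(-10.5, 3.5, 11)


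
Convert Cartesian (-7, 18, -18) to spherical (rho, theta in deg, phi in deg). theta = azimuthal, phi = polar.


rho = sqrt((-7)^2 + 18^2 + (-18)^2) = 26.4008
theta = atan2(18, -7) = 111.2505 deg
phi = acos(-18/26.4008) = 132.9844 deg

rho = 26.4008, theta = 111.2505 deg, phi = 132.9844 deg


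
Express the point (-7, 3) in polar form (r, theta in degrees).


r = sqrt((-7)^2 + 3^2) = 7.6158
theta = atan2(3, -7) = 156.8014 degrees

r = 7.6158, theta = 156.8014 degrees


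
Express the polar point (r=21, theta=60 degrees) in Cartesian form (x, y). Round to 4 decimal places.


x = 21 * cos(60) = 10.5
y = 21 * sin(60) = 18.1865

(10.5, 18.1865)


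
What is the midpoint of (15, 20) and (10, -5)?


Midpoint = ((15+10)/2, (20+-5)/2) = (12.5, 7.5)

(12.5, 7.5)


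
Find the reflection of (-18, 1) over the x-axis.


Reflection across x-axis: (x, y) -> (x, -y)
(-18, 1) -> (-18, -1)

(-18, -1)


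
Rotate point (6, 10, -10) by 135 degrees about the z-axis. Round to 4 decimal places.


x' = 6*cos(135) - 10*sin(135) = -11.3137
y' = 6*sin(135) + 10*cos(135) = -2.8284
z' = -10

(-11.3137, -2.8284, -10)


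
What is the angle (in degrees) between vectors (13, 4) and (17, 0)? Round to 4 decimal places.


dot = 13*17 + 4*0 = 221
|u| = 13.6015, |v| = 17
cos(angle) = 0.9558
angle = 17.1027 degrees

17.1027 degrees


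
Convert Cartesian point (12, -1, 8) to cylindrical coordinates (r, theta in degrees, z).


r = sqrt(12^2 + (-1)^2) = 12.0416
theta = atan2(-1, 12) = 355.2364 deg
z = 8

r = 12.0416, theta = 355.2364 deg, z = 8


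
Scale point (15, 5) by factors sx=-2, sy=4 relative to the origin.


Scaling: (x*sx, y*sy) = (15*-2, 5*4) = (-30, 20)

(-30, 20)


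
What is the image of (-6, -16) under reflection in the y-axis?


Reflection across y-axis: (x, y) -> (-x, y)
(-6, -16) -> (6, -16)

(6, -16)


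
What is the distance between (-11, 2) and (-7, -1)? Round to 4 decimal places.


d = sqrt((-7--11)^2 + (-1-2)^2) = 5

5


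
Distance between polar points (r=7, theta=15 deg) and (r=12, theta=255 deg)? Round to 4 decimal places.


d = sqrt(r1^2 + r2^2 - 2*r1*r2*cos(t2-t1))
d = sqrt(7^2 + 12^2 - 2*7*12*cos(255-15)) = 16.6433

16.6433


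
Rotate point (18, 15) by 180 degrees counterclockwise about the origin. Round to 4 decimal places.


x' = 18*cos(180) - 15*sin(180) = -18
y' = 18*sin(180) + 15*cos(180) = -15

(-18, -15)


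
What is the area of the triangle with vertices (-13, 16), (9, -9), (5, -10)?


Area = |x1(y2-y3) + x2(y3-y1) + x3(y1-y2)| / 2
= |-13*(-9--10) + 9*(-10-16) + 5*(16--9)| / 2
= 61

61


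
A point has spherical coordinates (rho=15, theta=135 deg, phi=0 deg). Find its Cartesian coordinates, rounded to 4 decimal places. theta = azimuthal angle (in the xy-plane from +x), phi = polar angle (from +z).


x = 15 * sin(0) * cos(135) = 0
y = 15 * sin(0) * sin(135) = 0
z = 15 * cos(0) = 15

(0, 0, 15)


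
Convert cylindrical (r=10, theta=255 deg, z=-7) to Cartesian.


x = 10 * cos(255) = -2.5882
y = 10 * sin(255) = -9.6593
z = -7

(-2.5882, -9.6593, -7)


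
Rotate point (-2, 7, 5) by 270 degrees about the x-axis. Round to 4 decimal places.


x' = -2
y' = 7*cos(270) - 5*sin(270) = 5
z' = 7*sin(270) + 5*cos(270) = -7

(-2, 5, -7)


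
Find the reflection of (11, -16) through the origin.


Reflection through origin: (x, y) -> (-x, -y)
(11, -16) -> (-11, 16)

(-11, 16)


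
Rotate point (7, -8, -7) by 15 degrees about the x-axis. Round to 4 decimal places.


x' = 7
y' = -8*cos(15) - -7*sin(15) = -5.9157
z' = -8*sin(15) + -7*cos(15) = -8.832

(7, -5.9157, -8.832)


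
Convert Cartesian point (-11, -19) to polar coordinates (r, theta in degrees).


r = sqrt((-11)^2 + (-19)^2) = 21.9545
theta = atan2(-19, -11) = 239.9314 degrees

r = 21.9545, theta = 239.9314 degrees


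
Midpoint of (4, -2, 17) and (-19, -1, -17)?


Midpoint = ((4+-19)/2, (-2+-1)/2, (17+-17)/2) = (-7.5, -1.5, 0)

(-7.5, -1.5, 0)


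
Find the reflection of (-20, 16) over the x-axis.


Reflection across x-axis: (x, y) -> (x, -y)
(-20, 16) -> (-20, -16)

(-20, -16)


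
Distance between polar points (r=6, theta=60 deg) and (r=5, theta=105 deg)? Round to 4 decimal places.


d = sqrt(r1^2 + r2^2 - 2*r1*r2*cos(t2-t1))
d = sqrt(6^2 + 5^2 - 2*6*5*cos(105-60)) = 4.3097

4.3097


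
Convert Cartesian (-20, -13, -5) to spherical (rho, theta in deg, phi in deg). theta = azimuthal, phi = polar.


rho = sqrt((-20)^2 + (-13)^2 + (-5)^2) = 24.3721
theta = atan2(-13, -20) = 213.0239 deg
phi = acos(-5/24.3721) = 101.8384 deg

rho = 24.3721, theta = 213.0239 deg, phi = 101.8384 deg


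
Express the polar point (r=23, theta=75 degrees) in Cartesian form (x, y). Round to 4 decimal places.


x = 23 * cos(75) = 5.9528
y = 23 * sin(75) = 22.2163

(5.9528, 22.2163)
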